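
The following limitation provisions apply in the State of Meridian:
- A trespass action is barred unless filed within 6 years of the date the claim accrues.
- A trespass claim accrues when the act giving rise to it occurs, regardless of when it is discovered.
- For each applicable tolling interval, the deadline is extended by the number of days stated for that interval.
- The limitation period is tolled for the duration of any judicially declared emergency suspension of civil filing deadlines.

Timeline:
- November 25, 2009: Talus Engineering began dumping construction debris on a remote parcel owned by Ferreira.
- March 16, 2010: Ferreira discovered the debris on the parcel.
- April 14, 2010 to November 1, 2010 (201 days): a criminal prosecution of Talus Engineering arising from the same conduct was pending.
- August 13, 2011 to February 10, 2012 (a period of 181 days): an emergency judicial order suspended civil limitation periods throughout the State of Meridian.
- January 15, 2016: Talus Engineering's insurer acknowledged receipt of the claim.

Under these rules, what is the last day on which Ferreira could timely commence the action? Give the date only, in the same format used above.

Accrual is governed by the date of the act, so the period began to run on November 25, 2009; the later discovery on March 16, 2010 is irrelevant under the stated rule.
Adding the 6 years base period to November 25, 2009 gives a deadline of November 25, 2015, before any tolling.
Because the emergency suspension of filing deadlines ran from August 13, 2011 to February 10, 2012, the deadline is extended by 181 days to May 24, 2016.
Although a criminal prosecution ran from April 14, 2010 to November 1, 2010, the stated rules do not make that a tolling event, so it is disregarded.
The other events in the timeline have no effect on the limitation period under the stated rules.

May 24, 2016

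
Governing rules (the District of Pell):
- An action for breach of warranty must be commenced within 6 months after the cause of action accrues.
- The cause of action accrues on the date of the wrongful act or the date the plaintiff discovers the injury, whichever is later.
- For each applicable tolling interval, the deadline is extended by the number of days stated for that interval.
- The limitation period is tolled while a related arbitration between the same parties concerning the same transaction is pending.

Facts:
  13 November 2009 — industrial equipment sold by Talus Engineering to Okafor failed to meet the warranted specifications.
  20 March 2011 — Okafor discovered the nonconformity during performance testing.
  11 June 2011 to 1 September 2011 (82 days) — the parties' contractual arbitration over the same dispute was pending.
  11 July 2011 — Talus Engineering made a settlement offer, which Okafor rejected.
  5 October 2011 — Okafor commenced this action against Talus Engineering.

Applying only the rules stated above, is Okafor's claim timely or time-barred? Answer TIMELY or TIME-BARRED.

TIMELY

Because discovery on 20 March 2011 post-dates the 13 November 2009 act, accrual under the later-of rule falls on 20 March 2011.
Adding the 6 months base period to 20 March 2011 gives a deadline of 20 September 2011, before any tolling.
Because the pending related arbitration ran from 11 June 2011 to 1 September 2011, the deadline is extended by 82 days to 11 December 2011.
None of the other events listed affects the running of the period under the stated rules.
Okafor filed on 5 October 2011, before the 11 December 2011 deadline, so the action is timely.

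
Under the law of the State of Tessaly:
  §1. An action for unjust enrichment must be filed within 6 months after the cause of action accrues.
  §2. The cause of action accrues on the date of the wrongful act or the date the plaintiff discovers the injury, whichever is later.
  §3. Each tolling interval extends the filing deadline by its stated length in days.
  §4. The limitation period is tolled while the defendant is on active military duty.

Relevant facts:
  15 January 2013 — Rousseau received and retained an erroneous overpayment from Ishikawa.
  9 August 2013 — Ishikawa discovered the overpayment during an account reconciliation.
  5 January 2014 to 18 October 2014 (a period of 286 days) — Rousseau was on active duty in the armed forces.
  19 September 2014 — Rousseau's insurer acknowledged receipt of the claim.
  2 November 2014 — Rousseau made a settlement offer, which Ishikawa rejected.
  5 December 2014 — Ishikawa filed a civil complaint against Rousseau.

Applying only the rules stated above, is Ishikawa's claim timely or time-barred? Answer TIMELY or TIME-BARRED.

Taking the later of the act (15 January 2013) and discovery (9 August 2013), the claim accrued on 9 August 2013.
Adding the 6 months base period to 9 August 2013 gives a deadline of 9 February 2014, before any tolling.
Because the defendant's active military service ran from 5 January 2014 to 18 October 2014, the deadline is extended by 286 days to 22 November 2014.
The other events in the timeline have no effect on the limitation period under the stated rules.
The 5 December 2014 filing falls after the 22 November 2014 deadline; the claim is time-barred.

TIME-BARRED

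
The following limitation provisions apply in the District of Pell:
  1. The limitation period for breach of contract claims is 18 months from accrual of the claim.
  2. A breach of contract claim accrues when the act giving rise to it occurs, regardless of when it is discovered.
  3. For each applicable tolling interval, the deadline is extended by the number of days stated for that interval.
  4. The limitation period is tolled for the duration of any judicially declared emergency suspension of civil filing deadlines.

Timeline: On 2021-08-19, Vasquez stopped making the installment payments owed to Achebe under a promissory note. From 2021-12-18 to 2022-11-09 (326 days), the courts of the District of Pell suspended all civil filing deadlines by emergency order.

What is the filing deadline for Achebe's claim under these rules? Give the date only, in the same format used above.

2024-01-11

The claim accrued on 2021-08-19, the date of the act.
Adding the 18 months base period to 2021-08-19 gives a deadline of 2023-02-19, before any tolling.
The period was tolled for 326 days by the emergency suspension of filing deadlines (2021-12-18 to 2022-11-09), pushing the deadline to 2024-01-11.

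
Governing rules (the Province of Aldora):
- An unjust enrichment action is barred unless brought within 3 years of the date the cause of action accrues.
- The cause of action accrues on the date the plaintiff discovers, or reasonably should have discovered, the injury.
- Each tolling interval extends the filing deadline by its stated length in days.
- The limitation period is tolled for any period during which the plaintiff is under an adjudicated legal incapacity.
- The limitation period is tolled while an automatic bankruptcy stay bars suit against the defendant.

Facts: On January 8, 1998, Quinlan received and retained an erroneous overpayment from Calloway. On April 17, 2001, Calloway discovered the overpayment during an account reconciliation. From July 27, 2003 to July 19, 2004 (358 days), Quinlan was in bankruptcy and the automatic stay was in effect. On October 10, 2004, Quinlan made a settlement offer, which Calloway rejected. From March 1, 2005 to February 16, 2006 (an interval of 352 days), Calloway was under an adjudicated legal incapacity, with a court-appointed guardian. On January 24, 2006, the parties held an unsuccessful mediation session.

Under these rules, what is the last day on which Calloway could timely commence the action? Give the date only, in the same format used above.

The claim did not accrue until Calloway discovered the injury on April 17, 2001; the January 8, 1998 act date does not start the clock under the stated rule.
3 years from April 17, 2001 is April 17, 2004.
The period was tolled for 358 days by the automatic bankruptcy stay (July 27, 2003 to July 19, 2004), pushing the deadline to April 10, 2005.
The period was tolled for 352 days by the plaintiff's legal incapacity (March 1, 2005 to February 16, 2006), pushing the deadline to March 28, 2006.
None of the other events listed affects the running of the period under the stated rules.

March 28, 2006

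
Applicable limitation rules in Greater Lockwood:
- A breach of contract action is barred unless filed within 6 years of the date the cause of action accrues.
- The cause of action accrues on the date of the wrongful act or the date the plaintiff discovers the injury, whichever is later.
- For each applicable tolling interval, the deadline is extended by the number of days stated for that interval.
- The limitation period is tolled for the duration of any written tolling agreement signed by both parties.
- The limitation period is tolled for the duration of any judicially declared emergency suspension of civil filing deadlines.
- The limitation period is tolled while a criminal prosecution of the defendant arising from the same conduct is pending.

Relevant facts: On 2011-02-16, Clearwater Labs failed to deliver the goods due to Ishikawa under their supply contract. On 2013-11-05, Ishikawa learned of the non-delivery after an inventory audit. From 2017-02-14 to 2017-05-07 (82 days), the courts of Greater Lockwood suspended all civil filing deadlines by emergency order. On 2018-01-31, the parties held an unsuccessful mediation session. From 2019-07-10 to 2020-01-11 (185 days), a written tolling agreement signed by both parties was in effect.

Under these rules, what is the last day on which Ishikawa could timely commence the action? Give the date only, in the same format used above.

The claim accrued on 2013-11-05 — the later of the 2011-02-16 act and the 2013-11-05 discovery.
6 years from 2013-11-05 is 2019-11-05.
Because the emergency suspension of filing deadlines ran from 2017-02-14 to 2017-05-07, the deadline is extended by 82 days to 2020-01-26.
The written tolling agreement from 2019-07-10 to 2020-01-11 tolled the period for 185 days, extending the deadline to 2020-07-29.
Nothing else in the chronology tolls or restarts the period.

2020-07-29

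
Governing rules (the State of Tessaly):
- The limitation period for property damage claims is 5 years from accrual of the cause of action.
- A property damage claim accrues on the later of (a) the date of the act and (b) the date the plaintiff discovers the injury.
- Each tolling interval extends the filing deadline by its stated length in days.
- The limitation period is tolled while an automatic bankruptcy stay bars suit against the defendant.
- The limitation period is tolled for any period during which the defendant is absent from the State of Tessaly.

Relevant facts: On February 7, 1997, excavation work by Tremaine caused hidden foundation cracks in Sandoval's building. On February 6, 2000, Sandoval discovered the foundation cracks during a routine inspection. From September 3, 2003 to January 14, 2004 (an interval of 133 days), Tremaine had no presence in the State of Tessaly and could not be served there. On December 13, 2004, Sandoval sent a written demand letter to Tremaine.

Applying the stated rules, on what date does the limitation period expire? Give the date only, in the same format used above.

The claim accrued on February 6, 2000 — the later of the February 7, 1997 act and the February 6, 2000 discovery.
The untolled deadline — 5 years after February 6, 2000 — is February 6, 2005.
Because the defendant's absence from the jurisdiction ran from September 3, 2003 to January 14, 2004, the deadline is extended by 133 days to June 19, 2005.
The other events in the timeline have no effect on the limitation period under the stated rules.

June 19, 2005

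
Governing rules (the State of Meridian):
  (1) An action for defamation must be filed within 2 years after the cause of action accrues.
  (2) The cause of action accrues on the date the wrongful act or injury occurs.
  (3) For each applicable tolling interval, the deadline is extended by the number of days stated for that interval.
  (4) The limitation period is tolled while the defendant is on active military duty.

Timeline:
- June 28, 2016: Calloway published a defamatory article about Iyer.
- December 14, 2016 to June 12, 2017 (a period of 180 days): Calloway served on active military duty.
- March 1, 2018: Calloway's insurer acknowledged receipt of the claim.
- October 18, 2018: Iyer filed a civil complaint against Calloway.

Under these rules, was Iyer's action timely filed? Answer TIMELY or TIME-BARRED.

TIMELY

The claim accrued on June 28, 2016, when the wrongful act occurred.
The untolled deadline — 2 years after June 28, 2016 — is June 28, 2018.
The period was tolled for 180 days by the defendant's active military service (December 14, 2016 to June 12, 2017), pushing the deadline to December 25, 2018.
None of the other events listed affects the running of the period under the stated rules.
The October 18, 2018 filing precedes the December 25, 2018 deadline; the claim is timely.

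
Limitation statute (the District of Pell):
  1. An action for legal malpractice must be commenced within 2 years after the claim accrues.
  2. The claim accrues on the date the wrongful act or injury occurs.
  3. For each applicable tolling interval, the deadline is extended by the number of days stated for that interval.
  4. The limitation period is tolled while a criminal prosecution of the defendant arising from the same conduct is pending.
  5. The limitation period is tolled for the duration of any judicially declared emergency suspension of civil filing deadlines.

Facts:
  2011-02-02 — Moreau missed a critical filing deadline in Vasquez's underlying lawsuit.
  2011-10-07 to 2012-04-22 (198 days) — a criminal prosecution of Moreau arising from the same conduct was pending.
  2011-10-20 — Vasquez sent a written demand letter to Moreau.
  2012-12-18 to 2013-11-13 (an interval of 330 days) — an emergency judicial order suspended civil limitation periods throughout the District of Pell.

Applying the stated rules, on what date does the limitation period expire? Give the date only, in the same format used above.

The limitation period began to run on 2011-02-02.
2 years from 2011-02-02 is 2013-02-02.
The pending criminal prosecution from 2011-10-07 to 2012-04-22 tolled the period for 198 days, extending the deadline to 2013-08-19.
The period was tolled for 330 days by the emergency suspension of filing deadlines (2012-12-18 to 2013-11-13), pushing the deadline to 2014-07-15.
The other events in the timeline have no effect on the limitation period under the stated rules.

2014-07-15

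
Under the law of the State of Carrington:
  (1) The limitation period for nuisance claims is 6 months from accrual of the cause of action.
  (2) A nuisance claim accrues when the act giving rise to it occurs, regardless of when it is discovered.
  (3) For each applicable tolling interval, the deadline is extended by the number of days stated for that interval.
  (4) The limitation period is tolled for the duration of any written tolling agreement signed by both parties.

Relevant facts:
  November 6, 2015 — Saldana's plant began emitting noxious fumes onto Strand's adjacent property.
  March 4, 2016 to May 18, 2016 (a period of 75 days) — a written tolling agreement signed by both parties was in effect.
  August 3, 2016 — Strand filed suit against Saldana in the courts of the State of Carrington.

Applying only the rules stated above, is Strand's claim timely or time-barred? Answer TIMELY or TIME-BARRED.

The cause of action accrued on November 6, 2015, the date of the act.
6 months from November 6, 2015 is May 6, 2016.
The period was tolled for 75 days by the written tolling agreement (March 4, 2016 to May 18, 2016), pushing the deadline to July 20, 2016.
The August 3, 2016 filing falls after the July 20, 2016 deadline; the claim is time-barred.

TIME-BARRED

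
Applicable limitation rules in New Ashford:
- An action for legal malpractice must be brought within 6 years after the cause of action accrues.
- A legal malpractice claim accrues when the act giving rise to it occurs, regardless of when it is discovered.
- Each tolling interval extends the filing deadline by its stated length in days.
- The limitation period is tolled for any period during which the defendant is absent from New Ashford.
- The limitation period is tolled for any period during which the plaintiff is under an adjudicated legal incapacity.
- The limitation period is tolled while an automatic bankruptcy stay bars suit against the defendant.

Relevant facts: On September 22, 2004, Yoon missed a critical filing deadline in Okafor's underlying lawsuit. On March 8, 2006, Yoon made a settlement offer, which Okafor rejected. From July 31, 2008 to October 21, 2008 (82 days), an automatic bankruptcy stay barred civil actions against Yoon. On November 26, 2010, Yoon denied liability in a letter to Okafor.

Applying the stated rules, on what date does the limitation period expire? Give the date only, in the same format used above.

December 13, 2010

The claim accrued on September 22, 2004, when the wrongful act occurred.
6 years from September 22, 2004 is September 22, 2010.
The period was tolled for 82 days by the automatic bankruptcy stay (July 31, 2008 to October 21, 2008), pushing the deadline to December 13, 2010.
Nothing else in the chronology tolls or restarts the period.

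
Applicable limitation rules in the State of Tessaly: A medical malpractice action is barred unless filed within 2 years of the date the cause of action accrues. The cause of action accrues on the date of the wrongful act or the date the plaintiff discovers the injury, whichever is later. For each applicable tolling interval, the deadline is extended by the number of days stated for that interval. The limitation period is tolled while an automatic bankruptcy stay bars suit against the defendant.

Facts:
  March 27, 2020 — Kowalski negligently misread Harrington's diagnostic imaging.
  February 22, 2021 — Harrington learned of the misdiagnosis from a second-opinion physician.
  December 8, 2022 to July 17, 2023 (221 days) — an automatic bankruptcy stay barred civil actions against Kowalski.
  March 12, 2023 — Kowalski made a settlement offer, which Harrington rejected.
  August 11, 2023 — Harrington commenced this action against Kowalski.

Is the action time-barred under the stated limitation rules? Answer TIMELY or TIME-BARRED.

The claim accrued on February 22, 2021 — the later of the March 27, 2020 act and the February 22, 2021 discovery.
2 years from February 22, 2021 is February 22, 2023.
The period was tolled for 221 days by the automatic bankruptcy stay (December 8, 2022 to July 17, 2023), pushing the deadline to October 1, 2023.
None of the other events listed affects the running of the period under the stated rules.
Filing on August 11, 2023 beat the October 1, 2023 deadline — the action is timely.

TIMELY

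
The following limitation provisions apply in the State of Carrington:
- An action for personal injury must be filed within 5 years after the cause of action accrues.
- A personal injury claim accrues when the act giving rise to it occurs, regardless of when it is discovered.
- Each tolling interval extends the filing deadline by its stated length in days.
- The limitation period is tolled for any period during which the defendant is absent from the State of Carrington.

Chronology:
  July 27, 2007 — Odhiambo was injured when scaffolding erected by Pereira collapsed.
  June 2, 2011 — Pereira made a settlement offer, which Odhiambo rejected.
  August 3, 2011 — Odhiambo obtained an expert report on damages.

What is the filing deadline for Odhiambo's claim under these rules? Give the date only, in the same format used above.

July 27, 2012

The claim accrued on July 27, 2007, when the wrongful act occurred.
The untolled deadline — 5 years after July 27, 2007 — is July 27, 2012.
Nothing else in the chronology tolls or restarts the period.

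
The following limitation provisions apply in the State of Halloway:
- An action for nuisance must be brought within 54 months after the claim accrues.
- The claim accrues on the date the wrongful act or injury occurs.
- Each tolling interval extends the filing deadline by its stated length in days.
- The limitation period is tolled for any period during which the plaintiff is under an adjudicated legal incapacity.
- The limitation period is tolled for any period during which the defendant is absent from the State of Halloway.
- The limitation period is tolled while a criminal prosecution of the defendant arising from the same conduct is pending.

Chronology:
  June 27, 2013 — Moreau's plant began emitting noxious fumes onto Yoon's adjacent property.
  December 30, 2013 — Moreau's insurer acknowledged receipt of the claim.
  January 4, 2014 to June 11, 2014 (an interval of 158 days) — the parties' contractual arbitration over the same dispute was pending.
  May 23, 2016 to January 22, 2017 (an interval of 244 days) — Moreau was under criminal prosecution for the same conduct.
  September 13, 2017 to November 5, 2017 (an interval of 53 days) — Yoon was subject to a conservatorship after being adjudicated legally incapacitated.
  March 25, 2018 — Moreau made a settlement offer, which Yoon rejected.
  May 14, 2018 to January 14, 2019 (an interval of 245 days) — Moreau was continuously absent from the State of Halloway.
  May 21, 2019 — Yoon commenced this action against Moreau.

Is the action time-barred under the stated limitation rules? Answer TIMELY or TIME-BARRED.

TIMELY

The limitation period began to run on June 27, 2013.
The untolled deadline — 54 months after June 27, 2013 — is December 27, 2017.
Because the pending criminal prosecution ran from May 23, 2016 to January 22, 2017, the deadline is extended by 244 days to August 28, 2018.
The period was tolled for 53 days by the plaintiff's legal incapacity (September 13, 2017 to November 5, 2017), pushing the deadline to October 20, 2018.
The period was tolled for 245 days by the defendant's absence from the jurisdiction (May 14, 2018 to January 14, 2019), pushing the deadline to June 22, 2019.
Although a pending arbitration ran from January 4, 2014 to June 11, 2014, the stated rules do not make that a tolling event, so it is disregarded.
None of the other events listed affects the running of the period under the stated rules.
The May 21, 2019 filing precedes the June 22, 2019 deadline; the claim is timely.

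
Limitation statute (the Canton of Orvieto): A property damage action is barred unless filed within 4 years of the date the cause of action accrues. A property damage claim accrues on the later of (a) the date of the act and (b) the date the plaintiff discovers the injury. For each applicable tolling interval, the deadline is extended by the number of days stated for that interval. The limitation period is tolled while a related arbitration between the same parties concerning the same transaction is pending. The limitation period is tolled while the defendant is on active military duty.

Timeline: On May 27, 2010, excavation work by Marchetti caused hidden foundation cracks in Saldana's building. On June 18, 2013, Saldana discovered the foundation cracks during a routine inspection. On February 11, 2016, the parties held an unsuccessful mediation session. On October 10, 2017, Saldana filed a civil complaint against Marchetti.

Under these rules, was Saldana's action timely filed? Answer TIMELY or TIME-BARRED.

Because discovery on June 18, 2013 post-dates the May 27, 2010 act, accrual under the later-of rule falls on June 18, 2013.
The untolled deadline — 4 years after June 18, 2013 — is June 18, 2017.
The other events in the timeline have no effect on the limitation period under the stated rules.
Saldana filed on October 10, 2017, after the June 18, 2017 deadline, so the action is time-barred.

TIME-BARRED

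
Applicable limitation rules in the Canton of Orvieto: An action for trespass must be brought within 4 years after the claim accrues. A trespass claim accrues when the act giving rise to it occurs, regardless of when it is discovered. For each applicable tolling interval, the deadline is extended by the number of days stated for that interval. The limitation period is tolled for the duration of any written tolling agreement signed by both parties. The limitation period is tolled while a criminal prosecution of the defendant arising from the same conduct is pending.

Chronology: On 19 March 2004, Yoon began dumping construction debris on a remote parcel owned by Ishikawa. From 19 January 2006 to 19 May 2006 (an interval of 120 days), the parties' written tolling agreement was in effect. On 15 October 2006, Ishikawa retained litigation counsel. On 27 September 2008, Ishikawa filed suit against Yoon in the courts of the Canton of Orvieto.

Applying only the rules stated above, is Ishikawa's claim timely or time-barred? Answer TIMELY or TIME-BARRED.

TIME-BARRED

The limitation period began to run on 19 March 2004.
Adding the 4 years base period to 19 March 2004 gives a deadline of 19 March 2008, before any tolling.
Because the written tolling agreement ran from 19 January 2006 to 19 May 2006, the deadline is extended by 120 days to 17 July 2008.
The other events in the timeline have no effect on the limitation period under the stated rules.
Ishikawa filed on 27 September 2008, after the 17 July 2008 deadline, so the action is time-barred.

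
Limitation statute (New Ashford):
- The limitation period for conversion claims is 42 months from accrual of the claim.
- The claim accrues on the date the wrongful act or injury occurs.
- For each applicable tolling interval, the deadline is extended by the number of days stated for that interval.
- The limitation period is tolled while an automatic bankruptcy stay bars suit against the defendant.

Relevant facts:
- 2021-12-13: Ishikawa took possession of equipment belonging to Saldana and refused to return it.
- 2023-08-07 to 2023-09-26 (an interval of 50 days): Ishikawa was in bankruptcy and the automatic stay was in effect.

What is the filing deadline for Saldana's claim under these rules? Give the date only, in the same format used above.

The claim accrued on 2021-12-13, when the wrongful act occurred.
42 months from 2021-12-13 is 2025-06-13.
The period was tolled for 50 days by the automatic bankruptcy stay (2023-08-07 to 2023-09-26), pushing the deadline to 2025-08-02.

2025-08-02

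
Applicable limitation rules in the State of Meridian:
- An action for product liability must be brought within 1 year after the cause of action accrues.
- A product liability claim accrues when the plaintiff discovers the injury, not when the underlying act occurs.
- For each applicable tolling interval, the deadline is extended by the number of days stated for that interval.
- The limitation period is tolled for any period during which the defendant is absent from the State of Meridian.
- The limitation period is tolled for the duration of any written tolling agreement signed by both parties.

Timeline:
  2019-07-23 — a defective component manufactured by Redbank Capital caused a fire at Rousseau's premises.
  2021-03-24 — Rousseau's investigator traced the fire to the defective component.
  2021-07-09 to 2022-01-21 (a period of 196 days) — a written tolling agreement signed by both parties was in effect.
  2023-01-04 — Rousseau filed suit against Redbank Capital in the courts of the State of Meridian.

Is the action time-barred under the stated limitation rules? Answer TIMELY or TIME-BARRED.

TIME-BARRED

Under the discovery rule, the claim accrued on 2021-03-24, when Rousseau discovered the injury — not on the 2019-07-23 date of the underlying act.
Adding the 1 year base period to 2021-03-24 gives a deadline of 2022-03-24, before any tolling.
The written tolling agreement from 2021-07-09 to 2022-01-21 tolled the period for 196 days, extending the deadline to 2022-10-06.
Filing on 2023-01-04 missed the 2022-10-06 deadline — the action is time-barred.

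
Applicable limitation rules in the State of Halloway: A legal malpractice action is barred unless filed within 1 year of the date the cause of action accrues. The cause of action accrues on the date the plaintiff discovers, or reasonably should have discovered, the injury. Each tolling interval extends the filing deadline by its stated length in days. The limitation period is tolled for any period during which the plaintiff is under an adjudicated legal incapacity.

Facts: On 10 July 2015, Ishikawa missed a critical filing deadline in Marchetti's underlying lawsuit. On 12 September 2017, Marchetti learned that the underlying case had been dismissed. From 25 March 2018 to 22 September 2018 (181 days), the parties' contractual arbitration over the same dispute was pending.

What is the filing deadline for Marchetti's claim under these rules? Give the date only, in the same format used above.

Accrual is tied to discovery, so the period began on 12 September 2017 rather than on 10 July 2015 when the act occurred.
Adding the 1 year base period to 12 September 2017 gives a deadline of 12 September 2018, before any tolling.
Although a pending arbitration ran from 25 March 2018 to 22 September 2018, the stated rules do not make that a tolling event, so it is disregarded.

12 September 2018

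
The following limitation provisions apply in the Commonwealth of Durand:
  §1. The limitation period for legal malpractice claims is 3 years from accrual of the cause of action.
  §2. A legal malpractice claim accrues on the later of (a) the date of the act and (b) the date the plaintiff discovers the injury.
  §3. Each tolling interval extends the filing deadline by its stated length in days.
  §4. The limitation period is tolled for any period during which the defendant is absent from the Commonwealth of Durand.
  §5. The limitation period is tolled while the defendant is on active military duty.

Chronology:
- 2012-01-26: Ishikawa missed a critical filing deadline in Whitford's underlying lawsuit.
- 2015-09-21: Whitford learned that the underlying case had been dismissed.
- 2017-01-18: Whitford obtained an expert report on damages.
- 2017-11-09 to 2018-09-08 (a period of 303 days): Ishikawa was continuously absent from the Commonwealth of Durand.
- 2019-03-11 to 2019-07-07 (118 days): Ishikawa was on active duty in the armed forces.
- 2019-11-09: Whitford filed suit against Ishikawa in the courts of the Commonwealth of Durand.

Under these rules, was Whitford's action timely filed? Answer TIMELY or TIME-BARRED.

Taking the later of the act (2012-01-26) and discovery (2015-09-21), the claim accrued on 2015-09-21.
3 years from 2015-09-21 is 2018-09-21.
The period was tolled for 303 days by the defendant's absence from the jurisdiction (2017-11-09 to 2018-09-08), pushing the deadline to 2019-07-21.
The defendant's active military service from 2019-03-11 to 2019-07-07 tolled the period for 118 days, extending the deadline to 2019-11-16.
Nothing else in the chronology tolls or restarts the period.
Whitford filed on 2019-11-09, before the 2019-11-16 deadline, so the action is timely.

TIMELY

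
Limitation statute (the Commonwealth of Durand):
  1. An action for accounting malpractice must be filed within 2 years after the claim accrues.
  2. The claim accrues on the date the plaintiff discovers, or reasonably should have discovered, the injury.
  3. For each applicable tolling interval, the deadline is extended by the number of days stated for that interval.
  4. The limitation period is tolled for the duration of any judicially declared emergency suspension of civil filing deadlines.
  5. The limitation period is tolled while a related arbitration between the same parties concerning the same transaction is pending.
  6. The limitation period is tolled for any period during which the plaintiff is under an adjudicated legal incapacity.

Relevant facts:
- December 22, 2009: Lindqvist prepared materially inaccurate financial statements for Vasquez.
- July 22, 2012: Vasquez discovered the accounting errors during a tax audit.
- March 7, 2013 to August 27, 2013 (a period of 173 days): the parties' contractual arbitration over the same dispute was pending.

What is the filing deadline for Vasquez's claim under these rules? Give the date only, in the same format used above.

Under the discovery rule, the claim accrued on July 22, 2012, when Vasquez discovered the injury — not on the December 22, 2009 date of the underlying act.
The untolled deadline — 2 years after July 22, 2012 — is July 22, 2014.
Because the pending related arbitration ran from March 7, 2013 to August 27, 2013, the deadline is extended by 173 days to January 11, 2015.

January 11, 2015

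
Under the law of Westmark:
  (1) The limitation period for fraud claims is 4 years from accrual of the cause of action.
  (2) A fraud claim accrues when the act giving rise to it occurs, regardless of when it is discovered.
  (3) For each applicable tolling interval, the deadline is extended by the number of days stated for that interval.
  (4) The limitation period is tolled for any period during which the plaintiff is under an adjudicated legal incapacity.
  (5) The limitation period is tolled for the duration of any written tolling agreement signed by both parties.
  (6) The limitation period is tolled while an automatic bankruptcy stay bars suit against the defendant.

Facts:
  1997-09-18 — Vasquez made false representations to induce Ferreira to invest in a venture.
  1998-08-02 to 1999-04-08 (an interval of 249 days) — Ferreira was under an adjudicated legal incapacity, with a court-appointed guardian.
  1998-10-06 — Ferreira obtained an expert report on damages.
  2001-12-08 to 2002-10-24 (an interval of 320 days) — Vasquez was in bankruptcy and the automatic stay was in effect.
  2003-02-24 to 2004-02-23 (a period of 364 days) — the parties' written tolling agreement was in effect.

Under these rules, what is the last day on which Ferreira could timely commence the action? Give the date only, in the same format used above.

The limitation period began to run on 1997-09-18.
4 years from 1997-09-18 is 2001-09-18.
The plaintiff's legal incapacity from 1998-08-02 to 1999-04-08 tolled the period for 249 days, extending the deadline to 2002-05-25.
The period was tolled for 320 days by the automatic bankruptcy stay (2001-12-08 to 2002-10-24), pushing the deadline to 2003-04-10.
Because the written tolling agreement ran from 2003-02-24 to 2004-02-23, the deadline is extended by 364 days to 2004-04-08.
The other events in the timeline have no effect on the limitation period under the stated rules.

2004-04-08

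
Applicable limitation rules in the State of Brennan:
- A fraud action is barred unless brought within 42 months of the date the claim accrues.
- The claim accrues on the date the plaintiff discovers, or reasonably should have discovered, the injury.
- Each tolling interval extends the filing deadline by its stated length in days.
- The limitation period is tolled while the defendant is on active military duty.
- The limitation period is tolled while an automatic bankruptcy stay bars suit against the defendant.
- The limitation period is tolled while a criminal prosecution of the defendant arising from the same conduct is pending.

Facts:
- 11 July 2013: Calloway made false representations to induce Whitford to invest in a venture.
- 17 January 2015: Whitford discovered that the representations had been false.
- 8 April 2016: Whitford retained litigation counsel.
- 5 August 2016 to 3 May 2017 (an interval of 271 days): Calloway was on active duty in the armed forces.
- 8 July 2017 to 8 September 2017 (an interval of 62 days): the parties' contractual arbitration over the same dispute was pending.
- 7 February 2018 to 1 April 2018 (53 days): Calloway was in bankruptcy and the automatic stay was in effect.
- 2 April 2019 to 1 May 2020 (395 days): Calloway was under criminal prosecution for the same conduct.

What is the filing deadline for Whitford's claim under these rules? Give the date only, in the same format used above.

The claim did not accrue until Whitford discovered the injury on 17 January 2015; the 11 July 2013 act date does not start the clock under the stated rule.
The untolled deadline — 42 months after 17 January 2015 — is 17 July 2018.
Because the defendant's active military service ran from 5 August 2016 to 3 May 2017, the deadline is extended by 271 days to 14 April 2019.
The period was tolled for 53 days by the automatic bankruptcy stay (7 February 2018 to 1 April 2018), pushing the deadline to 6 June 2019.
Because the pending criminal prosecution ran from 2 April 2019 to 1 May 2020, the deadline is extended by 395 days to 5 July 2020.
No stated provision tolls the period for a pending arbitration, so the interval from 8 July 2017 to 8 September 2017 has no effect on the deadline.
Nothing else in the chronology tolls or restarts the period.

5 July 2020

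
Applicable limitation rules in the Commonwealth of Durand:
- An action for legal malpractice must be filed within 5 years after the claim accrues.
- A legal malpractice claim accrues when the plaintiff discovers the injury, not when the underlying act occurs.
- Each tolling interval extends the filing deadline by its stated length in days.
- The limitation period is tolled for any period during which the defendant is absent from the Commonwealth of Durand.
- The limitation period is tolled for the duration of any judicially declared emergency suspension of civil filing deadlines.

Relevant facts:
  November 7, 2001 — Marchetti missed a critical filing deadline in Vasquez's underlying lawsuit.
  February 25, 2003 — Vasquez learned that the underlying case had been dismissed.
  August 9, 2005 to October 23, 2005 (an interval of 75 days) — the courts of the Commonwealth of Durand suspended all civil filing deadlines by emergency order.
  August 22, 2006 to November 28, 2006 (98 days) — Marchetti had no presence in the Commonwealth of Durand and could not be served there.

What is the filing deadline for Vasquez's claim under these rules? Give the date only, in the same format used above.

Accrual is tied to discovery, so the period began on February 25, 2003 rather than on November 7, 2001 when the act occurred.
5 years from February 25, 2003 is February 25, 2008.
The emergency suspension of filing deadlines from August 9, 2005 to October 23, 2005 tolled the period for 75 days, extending the deadline to May 10, 2008.
The defendant's absence from the jurisdiction from August 22, 2006 to November 28, 2006 tolled the period for 98 days, extending the deadline to August 16, 2008.

August 16, 2008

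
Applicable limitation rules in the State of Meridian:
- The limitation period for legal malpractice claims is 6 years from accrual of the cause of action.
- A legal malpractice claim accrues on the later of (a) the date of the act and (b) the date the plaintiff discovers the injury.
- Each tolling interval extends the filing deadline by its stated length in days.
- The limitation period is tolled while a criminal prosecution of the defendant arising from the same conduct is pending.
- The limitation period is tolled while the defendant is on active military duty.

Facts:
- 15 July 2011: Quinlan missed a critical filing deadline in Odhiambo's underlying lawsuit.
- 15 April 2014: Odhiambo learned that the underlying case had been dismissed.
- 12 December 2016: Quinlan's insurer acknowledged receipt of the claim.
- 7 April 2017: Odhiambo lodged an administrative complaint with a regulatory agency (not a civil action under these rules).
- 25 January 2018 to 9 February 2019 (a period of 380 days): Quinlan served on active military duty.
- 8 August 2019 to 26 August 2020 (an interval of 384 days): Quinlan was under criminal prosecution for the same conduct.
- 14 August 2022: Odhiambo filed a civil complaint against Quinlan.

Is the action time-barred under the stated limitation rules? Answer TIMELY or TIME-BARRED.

TIME-BARRED

Taking the later of the act (15 July 2011) and discovery (15 April 2014), the claim accrued on 15 April 2014.
6 years from 15 April 2014 is 15 April 2020.
The defendant's active military service from 25 January 2018 to 9 February 2019 tolled the period for 380 days, extending the deadline to 30 April 2021.
Because the pending criminal prosecution ran from 8 August 2019 to 26 August 2020, the deadline is extended by 384 days to 19 May 2022.
The other events in the timeline have no effect on the limitation period under the stated rules.
The 14 August 2022 filing falls after the 19 May 2022 deadline; the claim is time-barred.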